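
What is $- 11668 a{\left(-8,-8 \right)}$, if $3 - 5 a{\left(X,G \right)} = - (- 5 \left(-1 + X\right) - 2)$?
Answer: $- \frac{536728}{5} \approx -1.0735 \cdot 10^{5}$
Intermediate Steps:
$a{\left(X,G \right)} = \frac{6}{5} - X$ ($a{\left(X,G \right)} = \frac{3}{5} - \frac{\left(-1\right) \left(- 5 \left(-1 + X\right) - 2\right)}{5} = \frac{3}{5} - \frac{\left(-1\right) \left(\left(5 - 5 X\right) - 2\right)}{5} = \frac{3}{5} - \frac{\left(-1\right) \left(3 - 5 X\right)}{5} = \frac{3}{5} - \frac{-3 + 5 X}{5} = \frac{3}{5} - \left(- \frac{3}{5} + X\right) = \frac{6}{5} - X$)
$- 11668 a{\left(-8,-8 \right)} = - 11668 \left(\frac{6}{5} - -8\right) = - 11668 \left(\frac{6}{5} + 8\right) = \left(-11668\right) \frac{46}{5} = - \frac{536728}{5}$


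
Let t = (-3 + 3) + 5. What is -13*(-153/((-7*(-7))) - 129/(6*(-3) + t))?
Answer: -4332/49 ≈ -88.408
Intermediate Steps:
t = 5 (t = 0 + 5 = 5)
-13*(-153/((-7*(-7))) - 129/(6*(-3) + t)) = -13*(-153/((-7*(-7))) - 129/(6*(-3) + 5)) = -13*(-153/49 - 129/(-18 + 5)) = -13*(-153*1/49 - 129/(-13)) = -13*(-153/49 - 129*(-1/13)) = -13*(-153/49 + 129/13) = -13*4332/637 = -4332/49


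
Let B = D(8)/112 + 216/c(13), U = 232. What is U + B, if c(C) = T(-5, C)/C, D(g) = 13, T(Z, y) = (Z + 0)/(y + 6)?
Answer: -5845439/560 ≈ -10438.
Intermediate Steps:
T(Z, y) = Z/(6 + y)
c(C) = -5/(C*(6 + C)) (c(C) = (-5/(6 + C))/C = -5/(C*(6 + C)))
B = -5975359/560 (B = 13/112 + 216/((-5/(13*(6 + 13)))) = 13*(1/112) + 216/((-5*1/13/19)) = 13/112 + 216/((-5*1/13*1/19)) = 13/112 + 216/(-5/247) = 13/112 + 216*(-247/5) = 13/112 - 53352/5 = -5975359/560 ≈ -10670.)
U + B = 232 - 5975359/560 = -5845439/560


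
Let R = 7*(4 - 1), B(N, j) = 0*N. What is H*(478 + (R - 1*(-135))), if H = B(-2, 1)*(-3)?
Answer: 0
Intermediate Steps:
B(N, j) = 0
R = 21 (R = 7*3 = 21)
H = 0 (H = 0*(-3) = 0)
H*(478 + (R - 1*(-135))) = 0*(478 + (21 - 1*(-135))) = 0*(478 + (21 + 135)) = 0*(478 + 156) = 0*634 = 0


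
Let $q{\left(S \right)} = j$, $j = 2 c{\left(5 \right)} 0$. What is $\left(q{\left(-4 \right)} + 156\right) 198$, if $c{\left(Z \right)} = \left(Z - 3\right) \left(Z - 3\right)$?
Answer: $30888$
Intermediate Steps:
$c{\left(Z \right)} = \left(-3 + Z\right)^{2}$ ($c{\left(Z \right)} = \left(-3 + Z\right) \left(-3 + Z\right) = \left(-3 + Z\right)^{2}$)
$j = 0$ ($j = 2 \left(-3 + 5\right)^{2} \cdot 0 = 2 \cdot 2^{2} \cdot 0 = 2 \cdot 4 \cdot 0 = 8 \cdot 0 = 0$)
$q{\left(S \right)} = 0$
$\left(q{\left(-4 \right)} + 156\right) 198 = \left(0 + 156\right) 198 = 156 \cdot 198 = 30888$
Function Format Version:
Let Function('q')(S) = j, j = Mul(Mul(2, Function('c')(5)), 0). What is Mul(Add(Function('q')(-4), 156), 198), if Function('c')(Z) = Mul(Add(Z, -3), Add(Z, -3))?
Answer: 30888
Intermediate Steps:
Function('c')(Z) = Pow(Add(-3, Z), 2) (Function('c')(Z) = Mul(Add(-3, Z), Add(-3, Z)) = Pow(Add(-3, Z), 2))
j = 0 (j = Mul(Mul(2, Pow(Add(-3, 5), 2)), 0) = Mul(Mul(2, Pow(2, 2)), 0) = Mul(Mul(2, 4), 0) = Mul(8, 0) = 0)
Function('q')(S) = 0
Mul(Add(Function('q')(-4), 156), 198) = Mul(Add(0, 156), 198) = Mul(156, 198) = 30888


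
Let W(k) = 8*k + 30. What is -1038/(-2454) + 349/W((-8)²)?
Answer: 236507/221678 ≈ 1.0669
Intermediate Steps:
W(k) = 30 + 8*k
-1038/(-2454) + 349/W((-8)²) = -1038/(-2454) + 349/(30 + 8*(-8)²) = -1038*(-1/2454) + 349/(30 + 8*64) = 173/409 + 349/(30 + 512) = 173/409 + 349/542 = 236507/221678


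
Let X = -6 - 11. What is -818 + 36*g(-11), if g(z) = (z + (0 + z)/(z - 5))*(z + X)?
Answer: 9577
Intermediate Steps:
X = -17
g(z) = (-17 + z)*(z + z/(-5 + z)) (g(z) = (z + (0 + z)/(z - 5))*(z - 17) = (z + z/(-5 + z))*(-17 + z) = (-17 + z)*(z + z/(-5 + z)))
-818 + 36*g(-11) = -818 + 36*(-11*(68 + (-11)² - 21*(-11))/(-5 - 11)) = -818 + 36*(-11*(68 + 121 + 231)/(-16)) = -818 + 36*(-11*(-1/16)*420) = -818 + 36*(1155/4) = -818 + 10395 = 9577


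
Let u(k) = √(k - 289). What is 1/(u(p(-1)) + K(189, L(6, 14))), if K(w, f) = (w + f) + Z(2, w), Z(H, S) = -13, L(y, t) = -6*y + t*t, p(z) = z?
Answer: 168/56593 - I*√290/113186 ≈ 0.0029686 - 0.00015045*I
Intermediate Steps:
L(y, t) = t² - 6*y (L(y, t) = -6*y + t² = t² - 6*y)
u(k) = √(-289 + k)
K(w, f) = -13 + f + w (K(w, f) = (w + f) - 13 = (f + w) - 13 = -13 + f + w)
1/(u(p(-1)) + K(189, L(6, 14))) = 1/(√(-289 - 1) + (-13 + (14² - 6*6) + 189)) = 1/(√(-290) + (-13 + (196 - 36) + 189)) = 1/(I*√290 + (-13 + 160 + 189)) = 1/(I*√290 + 336) = 1/(336 + I*√290)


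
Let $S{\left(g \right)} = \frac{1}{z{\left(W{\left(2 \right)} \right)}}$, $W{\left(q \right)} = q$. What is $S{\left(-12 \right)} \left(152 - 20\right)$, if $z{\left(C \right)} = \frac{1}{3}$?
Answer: $396$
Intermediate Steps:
$z{\left(C \right)} = \frac{1}{3}$
$S{\left(g \right)} = 3$ ($S{\left(g \right)} = \frac{1}{\frac{1}{3}} = 3$)
$S{\left(-12 \right)} \left(152 - 20\right) = 3 \left(152 - 20\right) = 3 \cdot 132 = 396$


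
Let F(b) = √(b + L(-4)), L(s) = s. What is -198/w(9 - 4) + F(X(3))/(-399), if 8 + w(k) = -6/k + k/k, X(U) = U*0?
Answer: 990/41 - 2*I/399 ≈ 24.146 - 0.0050125*I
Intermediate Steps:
X(U) = 0
w(k) = -7 - 6/k (w(k) = -8 + (-6/k + k/k) = -8 + (-6/k + 1) = -8 + (1 - 6/k) = -7 - 6/k)
F(b) = √(-4 + b) (F(b) = √(b - 4) = √(-4 + b))
-198/w(9 - 4) + F(X(3))/(-399) = -198/(-7 - 6/(9 - 4)) + √(-4 + 0)/(-399) = -198/(-7 - 6/5) + √(-4)*(-1/399) = -198/(-7 - 6*⅕) + (2*I)*(-1/399) = -198/(-7 - 6/5) - 2*I/399 = -198/(-41/5) - 2*I/399 = -198*(-5/41) - 2*I/399 = 990/41 - 2*I/399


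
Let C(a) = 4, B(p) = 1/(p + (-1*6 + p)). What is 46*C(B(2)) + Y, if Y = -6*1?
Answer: 178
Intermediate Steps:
B(p) = 1/(-6 + 2*p) (B(p) = 1/(p + (-6 + p)) = 1/(-6 + 2*p))
Y = -6
46*C(B(2)) + Y = 46*4 - 6 = 184 - 6 = 178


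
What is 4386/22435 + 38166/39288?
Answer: 171428563/146904380 ≈ 1.1669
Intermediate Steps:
4386/22435 + 38166/39288 = 4386*(1/22435) + 38166*(1/39288) = 4386/22435 + 6361/6548 = 171428563/146904380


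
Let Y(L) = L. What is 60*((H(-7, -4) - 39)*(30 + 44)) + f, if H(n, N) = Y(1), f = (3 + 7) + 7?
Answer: -168703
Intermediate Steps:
f = 17 (f = 10 + 7 = 17)
H(n, N) = 1
60*((H(-7, -4) - 39)*(30 + 44)) + f = 60*((1 - 39)*(30 + 44)) + 17 = 60*(-38*74) + 17 = 60*(-2812) + 17 = -168720 + 17 = -168703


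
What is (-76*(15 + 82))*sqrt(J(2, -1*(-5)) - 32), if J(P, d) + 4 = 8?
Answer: -14744*I*sqrt(7) ≈ -39009.0*I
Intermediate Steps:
J(P, d) = 4 (J(P, d) = -4 + 8 = 4)
(-76*(15 + 82))*sqrt(J(2, -1*(-5)) - 32) = (-76*(15 + 82))*sqrt(4 - 32) = (-76*97)*sqrt(-28) = -14744*I*sqrt(7)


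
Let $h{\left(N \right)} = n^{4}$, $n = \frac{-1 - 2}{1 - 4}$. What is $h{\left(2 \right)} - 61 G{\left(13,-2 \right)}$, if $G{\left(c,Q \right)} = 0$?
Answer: $1$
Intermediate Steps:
$n = 1$ ($n = - \frac{3}{-3} = \left(-3\right) \left(- \frac{1}{3}\right) = 1$)
$h{\left(N \right)} = 1$ ($h{\left(N \right)} = 1^{4} = 1$)
$h{\left(2 \right)} - 61 G{\left(13,-2 \right)} = 1 - 0 = 1 + 0 = 1$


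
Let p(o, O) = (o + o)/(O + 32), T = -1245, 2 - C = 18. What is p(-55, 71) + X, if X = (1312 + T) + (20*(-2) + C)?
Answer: 1023/103 ≈ 9.9320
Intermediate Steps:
C = -16 (C = 2 - 1*18 = 2 - 18 = -16)
p(o, O) = 2*o/(32 + O) (p(o, O) = (2*o)/(32 + O) = 2*o/(32 + O))
X = 11 (X = (1312 - 1245) + (20*(-2) - 16) = 67 + (-40 - 16) = 67 - 56 = 11)
p(-55, 71) + X = 2*(-55)/(32 + 71) + 11 = 2*(-55)/103 + 11 = 2*(-55)*(1/103) + 11 = -110/103 + 11 = 1023/103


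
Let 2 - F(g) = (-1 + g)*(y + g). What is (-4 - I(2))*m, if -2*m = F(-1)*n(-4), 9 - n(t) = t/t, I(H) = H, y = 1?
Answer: 48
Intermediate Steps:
n(t) = 8 (n(t) = 9 - t/t = 9 - 1*1 = 9 - 1 = 8)
F(g) = 2 - (1 + g)*(-1 + g) (F(g) = 2 - (-1 + g)*(1 + g) = 2 - (1 + g)*(-1 + g))
m = -8 (m = -(3 - 1*(-1)²)*8/2 = -(3 - 1*1)*8/2 = -(3 - 1)*8/2 = -8 ≈ -8.0000)
(-4 - I(2))*m = (-4 - 1*2)*(-8) = (-4 - 2)*(-8) = -6*(-8) = 48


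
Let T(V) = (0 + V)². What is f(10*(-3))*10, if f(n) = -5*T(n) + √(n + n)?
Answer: -45000 + 20*I*√15 ≈ -45000.0 + 77.46*I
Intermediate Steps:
T(V) = V²
f(n) = -5*n² + √2*√n (f(n) = -5*n² + √(n + n) = -5*n² + √(2*n) = -5*n² + √2*√n)
f(10*(-3))*10 = (-5*(10*(-3))² + √2*√(10*(-3)))*10 = (-5*(-30)² + √2*√(-30))*10 = (-5*900 + √2*(I*√30))*10 = (-4500 + 2*I*√15)*10 = -45000 + 20*I*√15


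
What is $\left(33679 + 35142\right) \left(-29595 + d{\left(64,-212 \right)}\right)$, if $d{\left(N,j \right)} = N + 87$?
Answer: $-2026365524$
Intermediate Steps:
$d{\left(N,j \right)} = 87 + N$
$\left(33679 + 35142\right) \left(-29595 + d{\left(64,-212 \right)}\right) = \left(33679 + 35142\right) \left(-29595 + \left(87 + 64\right)\right) = 68821 \left(-29595 + 151\right) = 68821 \left(-29444\right) = -2026365524$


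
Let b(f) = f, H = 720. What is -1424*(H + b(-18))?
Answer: -999648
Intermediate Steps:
-1424*(H + b(-18)) = -1424*(720 - 18) = -1424*702 = -999648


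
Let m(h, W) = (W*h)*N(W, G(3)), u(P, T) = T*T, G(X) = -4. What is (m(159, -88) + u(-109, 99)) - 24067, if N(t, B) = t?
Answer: 1217030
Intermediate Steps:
u(P, T) = T²
m(h, W) = h*W² (m(h, W) = (W*h)*W = h*W²)
(m(159, -88) + u(-109, 99)) - 24067 = (159*(-88)² + 99²) - 24067 = (159*7744 + 9801) - 24067 = (1231296 + 9801) - 24067 = 1241097 - 24067 = 1217030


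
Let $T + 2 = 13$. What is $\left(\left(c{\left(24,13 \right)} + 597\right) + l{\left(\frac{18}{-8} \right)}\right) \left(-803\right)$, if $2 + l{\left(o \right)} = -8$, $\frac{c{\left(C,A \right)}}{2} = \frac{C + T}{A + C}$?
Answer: $- \frac{17496567}{37} \approx -4.7288 \cdot 10^{5}$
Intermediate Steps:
$T = 11$ ($T = -2 + 13 = 11$)
$c{\left(C,A \right)} = \frac{2 \left(11 + C\right)}{A + C}$ ($c{\left(C,A \right)} = 2 \frac{C + 11}{A + C} = 2 \frac{11 + C}{A + C} = \frac{2 \left(11 + C\right)}{A + C}$)
$l{\left(o \right)} = -10$ ($l{\left(o \right)} = -2 - 8 = -10$)
$\left(\left(c{\left(24,13 \right)} + 597\right) + l{\left(\frac{18}{-8} \right)}\right) \left(-803\right) = \left(\left(\frac{2 \left(11 + 24\right)}{13 + 24} + 597\right) - 10\right) \left(-803\right) = \left(\left(2 \cdot \frac{1}{37} \cdot 35 + 597\right) - 10\right) \left(-803\right) = \left(\left(\frac{70}{37} + 597\right) - 10\right) \left(-803\right) = \left(\frac{22159}{37} - 10\right) \left(-803\right) = \frac{21789}{37} \left(-803\right) = - \frac{17496567}{37}$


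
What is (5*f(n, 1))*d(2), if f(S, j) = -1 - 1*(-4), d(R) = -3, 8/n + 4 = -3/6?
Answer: -45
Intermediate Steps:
n = -16/9 (n = 8/(-4 - 3/6) = 8/(-4 - 3*⅙) = 8/(-4 - ½) = 8/(-9/2) = 8*(-2/9) = -16/9 ≈ -1.7778)
f(S, j) = 3 (f(S, j) = -1 + 4 = 3)
(5*f(n, 1))*d(2) = (5*3)*(-3) = 15*(-3) = -45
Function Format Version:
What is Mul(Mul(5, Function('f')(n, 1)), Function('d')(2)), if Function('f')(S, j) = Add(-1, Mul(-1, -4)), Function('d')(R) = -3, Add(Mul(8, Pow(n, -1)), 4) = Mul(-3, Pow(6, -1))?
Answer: -45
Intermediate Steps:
n = Rational(-16, 9) (n = Mul(8, Pow(Add(-4, Mul(-3, Pow(6, -1))), -1)) = Mul(8, Pow(Add(-4, Mul(-3, Rational(1, 6))), -1)) = Mul(8, Pow(Add(-4, Rational(-1, 2)), -1)) = Mul(8, Pow(Rational(-9, 2), -1)) = Mul(8, Rational(-2, 9)) = Rational(-16, 9) ≈ -1.7778)
Function('f')(S, j) = 3 (Function('f')(S, j) = Add(-1, 4) = 3)
Mul(Mul(5, Function('f')(n, 1)), Function('d')(2)) = Mul(Mul(5, 3), -3) = Mul(15, -3) = -45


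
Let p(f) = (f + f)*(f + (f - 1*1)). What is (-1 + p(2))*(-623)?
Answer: -6853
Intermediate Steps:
p(f) = 2*f*(-1 + 2*f) (p(f) = (2*f)*(f + (f - 1)) = (2*f)*(f + (-1 + f)) = (2*f)*(-1 + 2*f) = 2*f*(-1 + 2*f))
(-1 + p(2))*(-623) = (-1 + 2*2*(-1 + 2*2))*(-623) = (-1 + 2*2*(-1 + 4))*(-623) = (-1 + 2*2*3)*(-623) = (-1 + 12)*(-623) = 11*(-623) = -6853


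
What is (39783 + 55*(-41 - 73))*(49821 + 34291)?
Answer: 2818845456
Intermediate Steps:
(39783 + 55*(-41 - 73))*(49821 + 34291) = (39783 + 55*(-114))*84112 = (39783 - 6270)*84112 = 33513*84112 = 2818845456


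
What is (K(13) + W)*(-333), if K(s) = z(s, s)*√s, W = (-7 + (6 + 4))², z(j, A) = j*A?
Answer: -2997 - 56277*√13 ≈ -2.0591e+5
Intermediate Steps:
z(j, A) = A*j
W = 9 (W = (-7 + 10)² = 3² = 9)
K(s) = s^(5/2) (K(s) = (s*s)*√s = s²*√s = s^(5/2))
(K(13) + W)*(-333) = (13^(5/2) + 9)*(-333) = (169*√13 + 9)*(-333) = (9 + 169*√13)*(-333) = -2997 - 56277*√13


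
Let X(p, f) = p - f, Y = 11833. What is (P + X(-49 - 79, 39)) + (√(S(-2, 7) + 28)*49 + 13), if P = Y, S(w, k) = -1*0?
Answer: 11679 + 98*√7 ≈ 11938.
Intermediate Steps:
S(w, k) = 0
P = 11833
(P + X(-49 - 79, 39)) + (√(S(-2, 7) + 28)*49 + 13) = (11833 + ((-49 - 79) - 1*39)) + (√(0 + 28)*49 + 13) = (11833 + (-128 - 39)) + (√28*49 + 13) = (11833 - 167) + ((2*√7)*49 + 13) = 11666 + (98*√7 + 13) = 11666 + (13 + 98*√7) = 11679 + 98*√7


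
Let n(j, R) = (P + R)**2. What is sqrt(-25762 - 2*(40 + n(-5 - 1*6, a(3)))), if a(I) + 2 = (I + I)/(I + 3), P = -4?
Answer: 2*I*sqrt(6473) ≈ 160.91*I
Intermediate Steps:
a(I) = -2 + 2*I/(3 + I) (a(I) = -2 + (I + I)/(I + 3) = -2 + (2*I)/(3 + I) = -2 + 2*I/(3 + I))
n(j, R) = (-4 + R)**2
sqrt(-25762 - 2*(40 + n(-5 - 1*6, a(3)))) = sqrt(-25762 - 2*(40 + (-4 - 6/(3 + 3))**2)) = sqrt(-25762 - 2*(40 + (-4 - 6/6)**2)) = sqrt(-25762 - 2*(40 + (-4 - 6*1/6)**2)) = sqrt(-25762 - 2*(40 + (-4 - 1)**2)) = sqrt(-25762 - 2*(40 + (-5)**2)) = sqrt(-25762 - 2*(40 + 25)) = sqrt(-25762 - 2*65) = sqrt(-25762 - 130) = sqrt(-25892) = 2*I*sqrt(6473)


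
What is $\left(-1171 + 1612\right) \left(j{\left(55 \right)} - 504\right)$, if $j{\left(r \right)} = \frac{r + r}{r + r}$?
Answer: $-221823$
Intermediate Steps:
$j{\left(r \right)} = 1$ ($j{\left(r \right)} = \frac{2 r}{2 r} = 2 r \frac{1}{2 r} = 1$)
$\left(-1171 + 1612\right) \left(j{\left(55 \right)} - 504\right) = \left(-1171 + 1612\right) \left(1 - 504\right) = 441 \left(-503\right) = -221823$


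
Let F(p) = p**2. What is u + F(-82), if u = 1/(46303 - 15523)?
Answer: 206964721/30780 ≈ 6724.0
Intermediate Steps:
u = 1/30780 ≈ 3.2489e-5
u + F(-82) = 1/30780 + (-82)**2 = 1/30780 + 6724 = 206964721/30780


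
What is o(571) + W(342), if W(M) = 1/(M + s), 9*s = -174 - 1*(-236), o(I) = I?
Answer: 1792949/3140 ≈ 571.00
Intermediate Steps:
s = 62/9 (s = (-174 - 1*(-236))/9 = (-174 + 236)/9 = (⅑)*62 = 62/9 ≈ 6.8889)
W(M) = 1/(62/9 + M) (W(M) = 1/(M + 62/9) = 1/(62/9 + M))
o(571) + W(342) = 571 + 9/(62 + 9*342) = 571 + 9/(62 + 3078) = 571 + 9/3140 = 1792949/3140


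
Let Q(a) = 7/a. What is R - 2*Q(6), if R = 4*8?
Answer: 89/3 ≈ 29.667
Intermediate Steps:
R = 32
R - 2*Q(6) = 32 - 14/6 = 32 - 2*7/6 = 32 - 7/3 = 89/3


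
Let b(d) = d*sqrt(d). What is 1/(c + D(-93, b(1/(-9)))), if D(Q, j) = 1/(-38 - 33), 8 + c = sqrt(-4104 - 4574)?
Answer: -40399/44069559 - 5041*I*sqrt(8678)/44069559 ≈ -0.00091671 - 0.010656*I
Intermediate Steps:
c = -8 + I*sqrt(8678) (c = -8 + sqrt(-4104 - 4574) = -8 + sqrt(-8678) = -8 + I*sqrt(8678) ≈ -8.0 + 93.156*I)
b(d) = d**(3/2)
D(Q, j) = -1/71 (D(Q, j) = 1/(-71) = -1/71)
1/(c + D(-93, b(1/(-9)))) = 1/((-8 + I*sqrt(8678)) - 1/71) = 1/(-569/71 + I*sqrt(8678))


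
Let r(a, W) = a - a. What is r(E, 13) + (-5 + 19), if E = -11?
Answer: 14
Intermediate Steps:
r(a, W) = 0
r(E, 13) + (-5 + 19) = 0 + (-5 + 19) = 0 + 14 = 14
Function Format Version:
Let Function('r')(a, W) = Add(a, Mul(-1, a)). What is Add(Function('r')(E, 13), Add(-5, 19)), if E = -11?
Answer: 14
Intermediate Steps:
Function('r')(a, W) = 0
Add(Function('r')(E, 13), Add(-5, 19)) = Add(0, Add(-5, 19)) = Add(0, 14) = 14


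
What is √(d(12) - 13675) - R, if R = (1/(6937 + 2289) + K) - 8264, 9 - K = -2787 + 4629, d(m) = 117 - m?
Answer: 93154921/9226 + I*√13570 ≈ 10097.0 + 116.49*I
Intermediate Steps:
K = -1833 (K = 9 - (-2787 + 4629) = 9 - 1*1842 = 9 - 1842 = -1833)
R = -93154921/9226 (R = (1/(6937 + 2289) - 1833) - 8264 = (1/9226 - 1833) - 8264 = -16911257/9226 - 8264 = -93154921/9226 ≈ -10097.)
√(d(12) - 13675) - R = √((117 - 1*12) - 13675) - 1*(-93154921/9226) = √((117 - 12) - 13675) + 93154921/9226 = √(105 - 13675) + 93154921/9226 = √(-13570) + 93154921/9226 = I*√13570 + 93154921/9226 = 93154921/9226 + I*√13570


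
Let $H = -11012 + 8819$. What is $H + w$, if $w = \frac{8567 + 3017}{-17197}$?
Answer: $- \frac{37724605}{17197} \approx -2193.7$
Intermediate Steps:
$H = -2193$
$w = - \frac{11584}{17197}$ ($w = 11584 \left(- \frac{1}{17197}\right) = - \frac{11584}{17197} \approx -0.67361$)
$H + w = -2193 - \frac{11584}{17197} = - \frac{37724605}{17197}$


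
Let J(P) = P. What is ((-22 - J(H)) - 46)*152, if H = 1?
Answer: -10488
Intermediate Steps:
((-22 - J(H)) - 46)*152 = ((-22 - 1*1) - 46)*152 = ((-22 - 1) - 46)*152 = (-23 - 46)*152 = -69*152 = -10488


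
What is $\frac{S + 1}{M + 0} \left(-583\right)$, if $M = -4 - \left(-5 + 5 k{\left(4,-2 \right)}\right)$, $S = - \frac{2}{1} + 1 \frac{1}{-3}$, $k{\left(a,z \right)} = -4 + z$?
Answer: $\frac{2332}{93} \approx 25.075$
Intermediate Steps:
$S = - \frac{7}{3}$ ($S = \left(-2\right) 1 + 1 \left(- \frac{1}{3}\right) = -2 - \frac{1}{3} = - \frac{7}{3} \approx -2.3333$)
$M = 31$ ($M = -4 - \left(-5 + 5 \left(-4 - 2\right)\right) = -4 - \left(-5 + 5 \left(-6\right)\right) = -4 - \left(-5 - 30\right) = -4 - -35 = -4 + 35 = 31$)
$\frac{S + 1}{M + 0} \left(-583\right) = \frac{- \frac{7}{3} + 1}{31 + 0} \left(-583\right) = - \frac{4}{3 \cdot 31} \left(-583\right) = \left(- \frac{4}{3}\right) \frac{1}{31} \left(-583\right) = \left(- \frac{4}{93}\right) \left(-583\right) = \frac{2332}{93}$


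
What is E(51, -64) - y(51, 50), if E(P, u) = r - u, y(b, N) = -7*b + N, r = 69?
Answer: 440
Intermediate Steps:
y(b, N) = N - 7*b
E(P, u) = 69 - u
E(51, -64) - y(51, 50) = (69 - 1*(-64)) - (50 - 7*51) = (69 + 64) - (50 - 357) = 133 - 1*(-307) = 133 + 307 = 440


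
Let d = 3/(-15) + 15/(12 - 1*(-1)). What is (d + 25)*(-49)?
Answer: -82663/65 ≈ -1271.7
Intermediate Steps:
d = 62/65 (d = 3*(-1/15) + 15/(12 + 1) = -1/5 + 15/13 = 62/65 ≈ 0.95385)
(d + 25)*(-49) = (62/65 + 25)*(-49) = (1687/65)*(-49) = -82663/65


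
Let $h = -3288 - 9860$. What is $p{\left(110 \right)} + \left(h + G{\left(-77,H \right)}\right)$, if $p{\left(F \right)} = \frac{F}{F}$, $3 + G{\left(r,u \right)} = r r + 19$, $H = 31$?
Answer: $-7202$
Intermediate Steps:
$G{\left(r,u \right)} = 16 + r^{2}$ ($G{\left(r,u \right)} = -3 + \left(r r + 19\right) = -3 + \left(r^{2} + 19\right) = -3 + \left(19 + r^{2}\right) = 16 + r^{2}$)
$p{\left(F \right)} = 1$
$h = -13148$ ($h = -3288 - 9860 = -13148$)
$p{\left(110 \right)} + \left(h + G{\left(-77,H \right)}\right) = 1 - \left(13132 - 5929\right) = 1 + \left(-13148 + \left(16 + 5929\right)\right) = 1 + \left(-13148 + 5945\right) = 1 - 7203 = -7202$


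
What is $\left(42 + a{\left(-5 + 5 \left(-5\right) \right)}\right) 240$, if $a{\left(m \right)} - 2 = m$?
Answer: $3360$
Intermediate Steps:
$a{\left(m \right)} = 2 + m$
$\left(42 + a{\left(-5 + 5 \left(-5\right) \right)}\right) 240 = \left(42 + \left(2 + \left(-5 + 5 \left(-5\right)\right)\right)\right) 240 = \left(42 + \left(2 - 30\right)\right) 240 = \left(42 - 28\right) 240 = 14 \cdot 240 = 3360$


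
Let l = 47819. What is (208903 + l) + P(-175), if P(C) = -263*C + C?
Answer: 302572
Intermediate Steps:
P(C) = -262*C
(208903 + l) + P(-175) = (208903 + 47819) - 262*(-175) = 256722 + 45850 = 302572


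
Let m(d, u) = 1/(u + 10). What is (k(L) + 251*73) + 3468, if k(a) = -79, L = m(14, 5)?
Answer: 21712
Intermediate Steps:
m(d, u) = 1/(10 + u)
L = 1/15 (L = 1/(10 + 5) = 1/15 ≈ 0.066667)
(k(L) + 251*73) + 3468 = (-79 + 251*73) + 3468 = (-79 + 18323) + 3468 = 18244 + 3468 = 21712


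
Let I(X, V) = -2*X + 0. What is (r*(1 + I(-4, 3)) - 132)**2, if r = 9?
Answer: 2601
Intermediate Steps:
I(X, V) = -2*X
(r*(1 + I(-4, 3)) - 132)**2 = (9*(1 - 2*(-4)) - 132)**2 = (9*(1 + 8) - 132)**2 = (9*9 - 132)**2 = (81 - 132)**2 = (-51)**2 = 2601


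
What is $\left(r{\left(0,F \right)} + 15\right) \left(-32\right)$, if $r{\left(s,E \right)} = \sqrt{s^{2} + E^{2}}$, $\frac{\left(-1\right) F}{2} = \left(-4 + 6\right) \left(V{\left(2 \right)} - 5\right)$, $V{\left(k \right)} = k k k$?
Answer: $-864$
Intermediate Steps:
$V{\left(k \right)} = k^{3}$ ($V{\left(k \right)} = k^{2} k = k^{3}$)
$F = -12$ ($F = - 2 \left(-4 + 6\right) \left(2^{3} - 5\right) = - 2 \cdot 2 \left(8 - 5\right) = - 2 \cdot 2 \cdot 3 = \left(-2\right) 6 = -12$)
$r{\left(s,E \right)} = \sqrt{E^{2} + s^{2}}$
$\left(r{\left(0,F \right)} + 15\right) \left(-32\right) = \left(\sqrt{\left(-12\right)^{2} + 0^{2}} + 15\right) \left(-32\right) = \left(\sqrt{144 + 0} + 15\right) \left(-32\right) = \left(\sqrt{144} + 15\right) \left(-32\right) = \left(12 + 15\right) \left(-32\right) = 27 \left(-32\right) = -864$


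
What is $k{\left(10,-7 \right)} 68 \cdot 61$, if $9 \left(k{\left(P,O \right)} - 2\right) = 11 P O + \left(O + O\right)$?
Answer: $- \frac{3177368}{9} \approx -3.5304 \cdot 10^{5}$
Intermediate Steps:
$k{\left(P,O \right)} = 2 + \frac{2 O}{9} + \frac{11 O P}{9}$ ($k{\left(P,O \right)} = 2 + \frac{11 P O + \left(O + O\right)}{9} = 2 + \frac{11 O P + 2 O}{9} = 2 + \frac{2 O + 11 O P}{9} = 2 + \left(\frac{2 O}{9} + \frac{11 O P}{9}\right) = 2 + \frac{2 O}{9} + \frac{11 O P}{9}$)
$k{\left(10,-7 \right)} 68 \cdot 61 = \left(2 + \frac{2}{9} \left(-7\right) + \frac{11}{9} \left(-7\right) 10\right) 68 \cdot 61 = \left(2 - \frac{14}{9} - \frac{770}{9}\right) 68 \cdot 61 = \left(- \frac{766}{9}\right) 68 \cdot 61 = \left(- \frac{52088}{9}\right) 61 = - \frac{3177368}{9}$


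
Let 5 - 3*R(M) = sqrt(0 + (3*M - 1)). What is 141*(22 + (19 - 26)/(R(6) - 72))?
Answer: 138676179/44504 - 2961*sqrt(17)/44504 ≈ 3115.8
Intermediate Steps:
R(M) = 5/3 - sqrt(-1 + 3*M)/3 (R(M) = 5/3 - sqrt(0 + (3*M - 1))/3 = 5/3 - sqrt(0 + (-1 + 3*M))/3 = 5/3 - sqrt(-1 + 3*M)/3)
141*(22 + (19 - 26)/(R(6) - 72)) = 141*(22 + (19 - 26)/((5/3 - sqrt(-1 + 3*6)/3) - 72)) = 141*(22 - 7/((5/3 - sqrt(-1 + 18)/3) - 72)) = 141*(22 - 7/((5/3 - sqrt(17)/3) - 72)) = 141*(22 - 7/(-211/3 - sqrt(17)/3)) = 3102 - 987/(-211/3 - sqrt(17)/3)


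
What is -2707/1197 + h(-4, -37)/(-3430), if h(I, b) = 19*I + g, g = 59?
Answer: -1323523/586530 ≈ -2.2565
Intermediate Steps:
h(I, b) = 59 + 19*I (h(I, b) = 19*I + 59 = 59 + 19*I)
-2707/1197 + h(-4, -37)/(-3430) = -2707/1197 + (59 + 19*(-4))/(-3430) = -2707*1/1197 + (59 - 76)*(-1/3430) = -2707/1197 - 17*(-1/3430) = -2707/1197 + 17/3430 = -1323523/586530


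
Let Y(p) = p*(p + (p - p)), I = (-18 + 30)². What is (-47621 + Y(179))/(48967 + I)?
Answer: -15580/49111 ≈ -0.31724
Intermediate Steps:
I = 144 (I = 12² = 144)
Y(p) = p² (Y(p) = p*(p + 0) = p*p = p²)
(-47621 + Y(179))/(48967 + I) = (-47621 + 179²)/(48967 + 144) = (-47621 + 32041)/49111 = -15580*1/49111 = -15580/49111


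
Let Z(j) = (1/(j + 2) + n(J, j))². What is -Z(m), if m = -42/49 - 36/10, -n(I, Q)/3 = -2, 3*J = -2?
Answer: -231361/7396 ≈ -31.282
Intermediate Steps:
J = -⅔ (J = (⅓)*(-2) = -⅔ ≈ -0.66667)
n(I, Q) = 6 (n(I, Q) = -3*(-2) = 6)
m = -156/35 (m = -42*1/49 - 36*⅒ = -6/7 - 18/5 = -156/35 ≈ -4.4571)
Z(j) = (6 + 1/(2 + j))² (Z(j) = (1/(j + 2) + 6)² = (1/(2 + j) + 6)² = (6 + 1/(2 + j))²)
-Z(m) = -(13 + 6*(-156/35))²/(2 - 156/35)² = -(13 - 936/35)²/(-86/35)² = -1225*(-481/35)²/7396 = -1225*231361/(7396*1225) = -1*231361/7396 = -231361/7396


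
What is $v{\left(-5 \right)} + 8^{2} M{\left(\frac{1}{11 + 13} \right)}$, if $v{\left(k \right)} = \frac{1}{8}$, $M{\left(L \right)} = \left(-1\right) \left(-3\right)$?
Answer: $\frac{1537}{8} \approx 192.13$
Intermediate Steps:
$M{\left(L \right)} = 3$
$v{\left(k \right)} = \frac{1}{8}$
$v{\left(-5 \right)} + 8^{2} M{\left(\frac{1}{11 + 13} \right)} = \frac{1}{8} + 8^{2} \cdot 3 = \frac{1}{8} + 64 \cdot 3 = \frac{1}{8} + 192 = \frac{1537}{8}$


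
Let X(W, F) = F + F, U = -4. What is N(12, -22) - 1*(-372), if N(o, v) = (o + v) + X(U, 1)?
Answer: 364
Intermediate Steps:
X(W, F) = 2*F
N(o, v) = 2 + o + v (N(o, v) = (o + v) + 2*1 = (o + v) + 2 = 2 + o + v)
N(12, -22) - 1*(-372) = (2 + 12 - 22) - 1*(-372) = -8 + 372 = 364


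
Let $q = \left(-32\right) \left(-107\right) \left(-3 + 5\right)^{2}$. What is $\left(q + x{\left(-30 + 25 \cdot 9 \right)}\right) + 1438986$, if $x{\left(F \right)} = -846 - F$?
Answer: $1451641$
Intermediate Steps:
$q = 13696$ ($q = 3424 \cdot 2^{2} = 3424 \cdot 4 = 13696$)
$\left(q + x{\left(-30 + 25 \cdot 9 \right)}\right) + 1438986 = \left(13696 - \left(816 + 225\right)\right) + 1438986 = \left(13696 - 1041\right) + 1438986 = 12655 + 1438986 = 1451641$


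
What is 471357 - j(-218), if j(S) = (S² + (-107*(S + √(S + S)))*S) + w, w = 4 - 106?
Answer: 5509003 - 46652*I*√109 ≈ 5.509e+6 - 4.8706e+5*I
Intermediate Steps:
w = -102
j(S) = -102 + S² + S*(-107*S - 107*√2*√S) (j(S) = (S² + (-107*(S + √(S + S)))*S) - 102 = (S² + (-107*(S + √(2*S)))*S) - 102 = (S² + (-107*(S + √2*√S))*S) - 102 = (S² + (-107*S - 107*√2*√S)*S) - 102 = (S² + S*(-107*S - 107*√2*√S)) - 102 = -102 + S² + S*(-107*S - 107*√2*√S))
471357 - j(-218) = 471357 - (-102 - 106*(-218)² - 107*√2*(-218)^(3/2)) = 471357 - (-102 - 106*47524 - 107*√2*(-218*I*√218)) = 471357 - (-102 - 5037544 + 46652*I*√109) = 471357 - (-5037646 + 46652*I*√109) = 471357 + (5037646 - 46652*I*√109) = 5509003 - 46652*I*√109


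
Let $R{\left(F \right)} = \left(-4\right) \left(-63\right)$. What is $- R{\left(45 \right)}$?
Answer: $-252$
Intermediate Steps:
$R{\left(F \right)} = 252$
$- R{\left(45 \right)} = \left(-1\right) 252 = -252$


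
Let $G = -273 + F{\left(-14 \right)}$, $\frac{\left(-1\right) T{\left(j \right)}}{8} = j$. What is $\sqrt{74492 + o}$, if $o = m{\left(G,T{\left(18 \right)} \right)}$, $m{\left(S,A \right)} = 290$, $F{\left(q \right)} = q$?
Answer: $\sqrt{74782} \approx 273.46$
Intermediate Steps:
$T{\left(j \right)} = - 8 j$
$G = -287$ ($G = -273 - 14 = -287$)
$o = 290$
$\sqrt{74492 + o} = \sqrt{74492 + 290} = \sqrt{74782}$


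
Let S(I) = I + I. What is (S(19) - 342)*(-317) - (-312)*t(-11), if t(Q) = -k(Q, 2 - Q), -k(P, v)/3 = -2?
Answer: 94496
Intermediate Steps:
S(I) = 2*I
k(P, v) = 6 (k(P, v) = -3*(-2) = 6)
t(Q) = -6 (t(Q) = -1*6 = -6)
(S(19) - 342)*(-317) - (-312)*t(-11) = (2*19 - 342)*(-317) - (-312)*(-6) = (38 - 342)*(-317) - 1*1872 = -304*(-317) - 1872 = 96368 - 1872 = 94496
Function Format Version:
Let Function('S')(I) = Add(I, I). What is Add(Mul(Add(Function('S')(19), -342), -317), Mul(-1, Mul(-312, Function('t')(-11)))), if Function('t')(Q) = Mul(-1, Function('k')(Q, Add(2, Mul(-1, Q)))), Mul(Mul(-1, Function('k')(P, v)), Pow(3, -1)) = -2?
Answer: 94496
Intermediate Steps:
Function('S')(I) = Mul(2, I)
Function('k')(P, v) = 6 (Function('k')(P, v) = Mul(-3, -2) = 6)
Function('t')(Q) = -6 (Function('t')(Q) = Mul(-1, 6) = -6)
Add(Mul(Add(Function('S')(19), -342), -317), Mul(-1, Mul(-312, Function('t')(-11)))) = Add(Mul(Add(Mul(2, 19), -342), -317), Mul(-1, Mul(-312, -6))) = Add(Mul(Add(38, -342), -317), Mul(-1, 1872)) = Add(Mul(-304, -317), -1872) = Add(96368, -1872) = 94496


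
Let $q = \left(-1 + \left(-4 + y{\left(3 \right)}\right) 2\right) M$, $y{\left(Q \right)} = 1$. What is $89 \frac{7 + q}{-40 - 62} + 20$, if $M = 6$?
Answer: $\frac{5155}{102} \approx 50.539$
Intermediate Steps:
$q = -42$ ($q = \left(-1 + \left(-4 + 1\right) 2\right) 6 = \left(-1 - 6\right) 6 = \left(-7\right) 6 = -42$)
$89 \frac{7 + q}{-40 - 62} + 20 = 89 \frac{7 - 42}{-40 - 62} + 20 = 89 \left(- \frac{35}{-102}\right) + 20 = 89 \left(\left(-35\right) \left(- \frac{1}{102}\right)\right) + 20 = 89 \cdot \frac{35}{102} + 20 = \frac{3115}{102} + 20 = \frac{5155}{102}$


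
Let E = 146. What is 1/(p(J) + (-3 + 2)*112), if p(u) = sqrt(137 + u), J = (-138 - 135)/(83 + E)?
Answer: -6412/710369 - 5*sqrt(71219)/1420738 ≈ -0.0099655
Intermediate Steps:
J = -273/229 (J = (-138 - 135)/(83 + 146) = -273/229 ≈ -1.1921)
1/(p(J) + (-3 + 2)*112) = 1/(sqrt(137 - 273/229) + (-3 + 2)*112) = 1/(sqrt(31100/229) - 1*112) = 1/(10*sqrt(71219)/229 - 112) = 1/(-112 + 10*sqrt(71219)/229)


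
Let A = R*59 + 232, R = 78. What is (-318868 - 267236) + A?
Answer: -581270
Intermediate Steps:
A = 4834 (A = 78*59 + 232 = 4602 + 232 = 4834)
(-318868 - 267236) + A = (-318868 - 267236) + 4834 = -586104 + 4834 = -581270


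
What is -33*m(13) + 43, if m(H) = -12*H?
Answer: 5191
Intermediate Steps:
-33*m(13) + 43 = -(-396)*13 + 43 = -33*(-156) + 43 = 5148 + 43 = 5191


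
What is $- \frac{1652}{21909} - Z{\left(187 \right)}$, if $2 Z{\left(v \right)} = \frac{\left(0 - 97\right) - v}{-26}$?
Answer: $- \frac{1577015}{284817} \approx -5.5369$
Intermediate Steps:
$Z{\left(v \right)} = \frac{97}{52} + \frac{v}{52}$ ($Z{\left(v \right)} = \frac{\left(\left(0 - 97\right) - v\right) \frac{1}{-26}}{2} = \frac{\left(-97 - v\right) \left(- \frac{1}{26}\right)}{2} = \frac{\frac{97}{26} + \frac{v}{26}}{2} = \frac{97}{52} + \frac{v}{52}$)
$- \frac{1652}{21909} - Z{\left(187 \right)} = - \frac{1652}{21909} - \left(\frac{97}{52} + \frac{1}{52} \cdot 187\right) = \left(-1652\right) \frac{1}{21909} - \left(\frac{97}{52} + \frac{187}{52}\right) = - \frac{1652}{21909} - \frac{71}{13} = - \frac{1577015}{284817}$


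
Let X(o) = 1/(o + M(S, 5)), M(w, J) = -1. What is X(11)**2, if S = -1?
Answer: 1/100 ≈ 0.010000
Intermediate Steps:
X(o) = 1/(-1 + o) (X(o) = 1/(o - 1) = 1/(-1 + o))
X(11)**2 = (1/(-1 + 11))**2 = (1/10)**2 = 1/100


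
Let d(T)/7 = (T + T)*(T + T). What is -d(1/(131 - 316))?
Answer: -28/34225 ≈ -0.00081812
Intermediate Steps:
d(T) = 28*T**2 (d(T) = 7*((T + T)*(T + T)) = 7*((2*T)*(2*T)) = 7*(4*T**2) = 28*T**2)
-d(1/(131 - 316)) = -28*(1/(131 - 316))**2 = -28*(1/(-185))**2 = -28*(-1/185)**2 = -28/34225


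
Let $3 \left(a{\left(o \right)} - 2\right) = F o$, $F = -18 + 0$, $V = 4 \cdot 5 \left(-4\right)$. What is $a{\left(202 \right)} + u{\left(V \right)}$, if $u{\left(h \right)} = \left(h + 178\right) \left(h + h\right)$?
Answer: $-16890$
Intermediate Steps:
$V = -80$ ($V = 20 \left(-4\right) = -80$)
$F = -18$
$a{\left(o \right)} = 2 - 6 o$ ($a{\left(o \right)} = 2 + \frac{\left(-18\right) o}{3} = 2 - 6 o$)
$u{\left(h \right)} = 2 h \left(178 + h\right)$ ($u{\left(h \right)} = \left(178 + h\right) 2 h = 2 h \left(178 + h\right)$)
$a{\left(202 \right)} + u{\left(V \right)} = \left(2 - 1212\right) + 2 \left(-80\right) \left(178 - 80\right) = \left(2 - 1212\right) + 2 \left(-80\right) 98 = -1210 - 15680 = -16890$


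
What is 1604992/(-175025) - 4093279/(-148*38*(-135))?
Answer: -387000056611/26577196200 ≈ -14.561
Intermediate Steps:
1604992/(-175025) - 4093279/(-148*38*(-135)) = 1604992*(-1/175025) - 4093279/((-5624*(-135))) = -1604992/175025 - 4093279/759240 = -387000056611/26577196200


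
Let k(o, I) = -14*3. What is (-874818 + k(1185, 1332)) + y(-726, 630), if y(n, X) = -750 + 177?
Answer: -875433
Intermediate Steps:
k(o, I) = -42
y(n, X) = -573
(-874818 + k(1185, 1332)) + y(-726, 630) = (-874818 - 42) - 573 = -874860 - 573 = -875433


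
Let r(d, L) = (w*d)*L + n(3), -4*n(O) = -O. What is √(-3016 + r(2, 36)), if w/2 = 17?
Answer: I*√2269/2 ≈ 23.817*I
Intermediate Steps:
w = 34 (w = 2*17 = 34)
n(O) = O/4 (n(O) = -(-1)*O/4 = O/4)
r(d, L) = ¾ + 34*L*d (r(d, L) = (34*d)*L + (¼)*3 = 34*L*d + ¾ = ¾ + 34*L*d)
√(-3016 + r(2, 36)) = √(-3016 + (¾ + 34*36*2)) = √(-3016 + (¾ + 2448)) = √(-3016 + 9795/4) = √(-2269/4) = I*√2269/2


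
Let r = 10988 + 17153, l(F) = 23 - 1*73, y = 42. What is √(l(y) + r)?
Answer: √28091 ≈ 167.60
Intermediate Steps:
l(F) = -50 (l(F) = 23 - 73 = -50)
r = 28141
√(l(y) + r) = √(-50 + 28141) = √28091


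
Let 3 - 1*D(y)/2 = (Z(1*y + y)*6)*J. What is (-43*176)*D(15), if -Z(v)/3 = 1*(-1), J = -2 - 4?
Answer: -1680096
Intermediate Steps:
J = -6
Z(v) = 3 (Z(v) = -3*(-1) = 3)
D(y) = 222 (D(y) = 6 - 2*3*6*(-6) = 6 - 36*(-6) = 6 - 2*(-108) = 6 + 216 = 222)
(-43*176)*D(15) = -43*176*222 = -7568*222 = -1680096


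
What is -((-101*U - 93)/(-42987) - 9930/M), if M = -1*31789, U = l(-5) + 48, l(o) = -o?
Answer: -85711972/195216249 ≈ -0.43906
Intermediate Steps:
U = 53 (U = -1*(-5) + 48 = 5 + 48 = 53)
M = -31789
-((-101*U - 93)/(-42987) - 9930/M) = -((-101*53 - 93)/(-42987) - 9930/(-31789)) = -((-5353 - 93)*(-1/42987) - 9930*(-1/31789)) = -(-5446*(-1/42987) + 9930/31789) = -(778/6141 + 9930/31789) = -1*85711972/195216249 = -85711972/195216249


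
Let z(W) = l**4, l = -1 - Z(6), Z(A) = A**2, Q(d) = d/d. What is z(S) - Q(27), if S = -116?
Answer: 1874160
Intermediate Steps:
Q(d) = 1
l = -37 (l = -1 - 1*6**2 = -1 - 1*36 = -1 - 36 = -37)
z(W) = 1874161 (z(W) = (-37)**4 = 1874161)
z(S) - Q(27) = 1874161 - 1*1 = 1874161 - 1 = 1874160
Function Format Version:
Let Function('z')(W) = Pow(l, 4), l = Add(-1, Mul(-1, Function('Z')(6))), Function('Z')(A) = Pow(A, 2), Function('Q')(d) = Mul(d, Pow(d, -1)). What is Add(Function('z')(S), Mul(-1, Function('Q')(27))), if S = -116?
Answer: 1874160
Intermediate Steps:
Function('Q')(d) = 1
l = -37 (l = Add(-1, Mul(-1, Pow(6, 2))) = Add(-1, Mul(-1, 36)) = Add(-1, -36) = -37)
Function('z')(W) = 1874161 (Function('z')(W) = Pow(-37, 4) = 1874161)
Add(Function('z')(S), Mul(-1, Function('Q')(27))) = Add(1874161, Mul(-1, 1)) = Add(1874161, -1) = 1874160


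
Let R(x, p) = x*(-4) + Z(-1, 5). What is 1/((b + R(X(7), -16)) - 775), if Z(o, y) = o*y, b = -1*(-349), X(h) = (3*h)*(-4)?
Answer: -1/95 ≈ -0.010526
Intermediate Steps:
X(h) = -12*h
b = 349
R(x, p) = -5 - 4*x (R(x, p) = x*(-4) - 1*5 = -4*x - 5 = -5 - 4*x)
1/((b + R(X(7), -16)) - 775) = 1/((349 + (-5 - (-48)*7)) - 775) = 1/((349 + (-5 - 4*(-84))) - 775) = 1/((349 + (-5 + 336)) - 775) = 1/((349 + 331) - 775) = 1/(680 - 775) = 1/(-95) = -1/95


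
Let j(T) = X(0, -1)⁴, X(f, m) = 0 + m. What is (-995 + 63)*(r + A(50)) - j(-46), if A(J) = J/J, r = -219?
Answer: 203175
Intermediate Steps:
X(f, m) = m
A(J) = 1
j(T) = 1 (j(T) = (-1)⁴ = 1)
(-995 + 63)*(r + A(50)) - j(-46) = (-995 + 63)*(-219 + 1) - 1*1 = -932*(-218) - 1 = 203176 - 1 = 203175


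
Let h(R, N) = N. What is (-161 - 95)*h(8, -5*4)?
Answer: 5120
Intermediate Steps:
(-161 - 95)*h(8, -5*4) = (-161 - 95)*(-5*4) = -256*(-20) = 5120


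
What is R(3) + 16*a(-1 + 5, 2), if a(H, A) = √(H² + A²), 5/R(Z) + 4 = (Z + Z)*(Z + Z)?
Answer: 5/32 + 32*√5 ≈ 71.710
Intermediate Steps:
R(Z) = 5/(-4 + 4*Z²) (R(Z) = 5/(-4 + (Z + Z)*(Z + Z)) = 5/(-4 + (2*Z)*(2*Z)) = 5/(-4 + 4*Z²))
a(H, A) = √(A² + H²)
R(3) + 16*a(-1 + 5, 2) = 5/(4*(-1 + 3²)) + 16*√(2² + (-1 + 5)²) = 5/(4*(-1 + 9)) + 16*√(4 + 4²) = (5/4)/8 + 16*√(4 + 16) = (5/4)*(⅛) + 16*√20 = 5/32 + 16*(2*√5) = 5/32 + 32*√5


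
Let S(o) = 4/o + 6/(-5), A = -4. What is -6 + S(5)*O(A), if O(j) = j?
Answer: -22/5 ≈ -4.4000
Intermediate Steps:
S(o) = -6/5 + 4/o (S(o) = 4/o + 6*(-1/5) = 4/o - 6/5 = -6/5 + 4/o)
-6 + S(5)*O(A) = -6 + (-6/5 + 4/5)*(-4) = -6 - 2/5*(-4) = -6 + 8/5 = -22/5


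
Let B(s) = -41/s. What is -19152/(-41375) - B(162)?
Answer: 4798999/6702750 ≈ 0.71597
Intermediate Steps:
-19152/(-41375) - B(162) = -19152/(-41375) - (-41)/162 = -19152*(-1/41375) - (-41)/162 = 19152/41375 - 1*(-41/162) = 19152/41375 + 41/162 = 4798999/6702750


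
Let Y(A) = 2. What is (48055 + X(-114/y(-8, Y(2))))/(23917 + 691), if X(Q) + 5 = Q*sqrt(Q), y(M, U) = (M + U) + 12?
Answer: 24025/12304 - 19*I*sqrt(19)/24608 ≈ 1.9526 - 0.0033655*I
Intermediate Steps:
y(M, U) = 12 + M + U
X(Q) = -5 + Q**(3/2) (X(Q) = -5 + Q*sqrt(Q) = -5 + Q**(3/2))
(48055 + X(-114/y(-8, Y(2))))/(23917 + 691) = (48055 + (-5 + (-114/(12 - 8 + 2))**(3/2)))/(23917 + 691) = (48055 + (-5 + (-114/6)**(3/2)))/24608 = (48055 + (-5 + (-114*1/6)**(3/2)))*(1/24608) = (48055 + (-5 + (-19)**(3/2)))*(1/24608) = (48055 + (-5 - 19*I*sqrt(19)))*(1/24608) = (48050 - 19*I*sqrt(19))*(1/24608) = 24025/12304 - 19*I*sqrt(19)/24608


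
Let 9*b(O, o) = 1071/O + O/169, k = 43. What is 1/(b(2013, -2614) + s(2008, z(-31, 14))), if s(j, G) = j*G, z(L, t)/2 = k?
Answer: 113399/19582803296 ≈ 5.7907e-6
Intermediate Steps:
z(L, t) = 86 (z(L, t) = 2*43 = 86)
s(j, G) = G*j
b(O, o) = 119/O + O/1521 (b(O, o) = (1071/O + O/169)/9 = 119/O + O/1521)
1/(b(2013, -2614) + s(2008, z(-31, 14))) = 1/((119/2013 + (1/1521)*2013) + 86*2008) = 1/((119*(1/2013) + 671/507) + 172688) = 1/((119/2013 + 671/507) + 172688) = 1/(156784/113399 + 172688) = 1/(19582803296/113399) = 113399/19582803296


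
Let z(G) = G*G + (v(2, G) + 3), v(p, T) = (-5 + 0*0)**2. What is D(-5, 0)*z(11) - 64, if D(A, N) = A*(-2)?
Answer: 1426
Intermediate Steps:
v(p, T) = 25 (v(p, T) = (-5 + 0)**2 = (-5)**2 = 25)
D(A, N) = -2*A
z(G) = 28 + G**2 (z(G) = G*G + (25 + 3) = G**2 + 28 = 28 + G**2)
D(-5, 0)*z(11) - 64 = (-2*(-5))*(28 + 11**2) - 64 = 10*(28 + 121) - 64 = 10*149 - 64 = 1490 - 64 = 1426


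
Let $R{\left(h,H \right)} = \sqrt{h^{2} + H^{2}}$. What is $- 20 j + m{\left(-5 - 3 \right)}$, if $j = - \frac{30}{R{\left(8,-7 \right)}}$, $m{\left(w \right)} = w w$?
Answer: $64 + \frac{600 \sqrt{113}}{113} \approx 120.44$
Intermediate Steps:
$m{\left(w \right)} = w^{2}$
$R{\left(h,H \right)} = \sqrt{H^{2} + h^{2}}$
$j = - \frac{30 \sqrt{113}}{113}$ ($j = - \frac{30}{\sqrt{\left(-7\right)^{2} + 8^{2}}} = - \frac{30}{\sqrt{49 + 64}} = - \frac{30}{\sqrt{113}} = - 30 \frac{\sqrt{113}}{113} = - \frac{30 \sqrt{113}}{113} \approx -2.8222$)
$- 20 j + m{\left(-5 - 3 \right)} = - 20 \left(- \frac{30 \sqrt{113}}{113}\right) + \left(-5 - 3\right)^{2} = \frac{600 \sqrt{113}}{113} + \left(-5 - 3\right)^{2} = \frac{600 \sqrt{113}}{113} + \left(-8\right)^{2} = \frac{600 \sqrt{113}}{113} + 64 = 64 + \frac{600 \sqrt{113}}{113}$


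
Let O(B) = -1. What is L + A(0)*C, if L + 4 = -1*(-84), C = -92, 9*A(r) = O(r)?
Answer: 812/9 ≈ 90.222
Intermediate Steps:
A(r) = -⅑ (A(r) = (⅑)*(-1) = -⅑)
L = 80 (L = -4 - 1*(-84) = -4 + 84 = 80)
L + A(0)*C = 80 - ⅑*(-92) = 80 + 92/9 = 812/9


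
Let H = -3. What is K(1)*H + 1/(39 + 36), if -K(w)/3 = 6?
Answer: 4051/75 ≈ 54.013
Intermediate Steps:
K(w) = -18 (K(w) = -3*6 = -18)
K(1)*H + 1/(39 + 36) = -18*(-3) + 1/(39 + 36) = 54 + 1/75 = 4051/75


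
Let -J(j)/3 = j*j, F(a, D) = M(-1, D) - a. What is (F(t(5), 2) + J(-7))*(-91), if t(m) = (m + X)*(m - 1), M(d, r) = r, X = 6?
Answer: 17199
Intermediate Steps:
t(m) = (-1 + m)*(6 + m) (t(m) = (m + 6)*(m - 1) = (6 + m)*(-1 + m) = (-1 + m)*(6 + m))
F(a, D) = D - a
J(j) = -3*j² (J(j) = -3*j*j = -3*j²)
(F(t(5), 2) + J(-7))*(-91) = ((2 - (-6 + 5² + 5*5)) - 3*(-7)²)*(-91) = ((2 - (-6 + 25 + 25)) - 3*49)*(-91) = ((2 - 1*44) - 147)*(-91) = ((2 - 44) - 147)*(-91) = (-42 - 147)*(-91) = -189*(-91) = 17199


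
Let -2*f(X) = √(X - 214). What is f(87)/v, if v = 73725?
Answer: -I*√127/147450 ≈ -7.6429e-5*I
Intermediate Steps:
f(X) = -√(-214 + X)/2 (f(X) = -√(X - 214)/2 = -√(-214 + X)/2)
f(87)/v = -√(-214 + 87)/2/73725 = -I*√127/2*(1/73725) = -I*√127/147450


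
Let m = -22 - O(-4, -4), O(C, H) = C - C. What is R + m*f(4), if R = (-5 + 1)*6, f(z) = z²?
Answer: -376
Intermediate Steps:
O(C, H) = 0
R = -24 (R = -4*6 = -24)
m = -22 (m = -22 - 1*0 = -22 + 0 = -22)
R + m*f(4) = -24 - 22*4² = -24 - 22*16 = -24 - 352 = -376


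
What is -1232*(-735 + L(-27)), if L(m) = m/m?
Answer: 904288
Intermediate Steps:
L(m) = 1
-1232*(-735 + L(-27)) = -1232*(-735 + 1) = -1232*(-734) = 904288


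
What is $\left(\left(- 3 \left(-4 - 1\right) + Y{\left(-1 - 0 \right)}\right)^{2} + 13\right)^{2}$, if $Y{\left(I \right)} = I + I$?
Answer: $33124$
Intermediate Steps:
$Y{\left(I \right)} = 2 I$
$\left(\left(- 3 \left(-4 - 1\right) + Y{\left(-1 - 0 \right)}\right)^{2} + 13\right)^{2} = \left(\left(- 3 \left(-4 - 1\right) + 2 \left(-1 - 0\right)\right)^{2} + 13\right)^{2} = \left(\left(\left(-3\right) \left(-5\right) + 2 \left(-1 + 0\right)\right)^{2} + 13\right)^{2} = \left(\left(15 + 2 \left(-1\right)\right)^{2} + 13\right)^{2} = \left(\left(15 - 2\right)^{2} + 13\right)^{2} = \left(13^{2} + 13\right)^{2} = \left(169 + 13\right)^{2} = 182^{2} = 33124$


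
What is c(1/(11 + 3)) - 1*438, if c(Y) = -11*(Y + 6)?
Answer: -7067/14 ≈ -504.79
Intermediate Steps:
c(Y) = -66 - 11*Y (c(Y) = -11*(6 + Y) = -66 - 11*Y)
c(1/(11 + 3)) - 1*438 = (-66 - 11/(11 + 3)) - 1*438 = (-66 - 11/14) - 438 = -935/14 - 438 = -7067/14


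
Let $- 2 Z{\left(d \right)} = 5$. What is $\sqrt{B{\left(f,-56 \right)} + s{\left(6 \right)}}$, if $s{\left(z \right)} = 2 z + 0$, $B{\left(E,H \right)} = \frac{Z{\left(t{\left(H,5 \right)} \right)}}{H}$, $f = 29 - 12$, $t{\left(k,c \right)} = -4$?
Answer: $\frac{\sqrt{9443}}{28} \approx 3.4705$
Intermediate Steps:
$f = 17$ ($f = 29 - 12 = 17$)
$Z{\left(d \right)} = - \frac{5}{2}$ ($Z{\left(d \right)} = \left(- \frac{1}{2}\right) 5 = - \frac{5}{2}$)
$B{\left(E,H \right)} = - \frac{5}{2 H}$
$s{\left(z \right)} = 2 z$
$\sqrt{B{\left(f,-56 \right)} + s{\left(6 \right)}} = \sqrt{- \frac{5}{2 \left(-56\right)} + 2 \cdot 6} = \sqrt{\left(- \frac{5}{2}\right) \left(- \frac{1}{56}\right) + 12} = \sqrt{\frac{5}{112} + 12} = \sqrt{\frac{1349}{112}} = \frac{\sqrt{9443}}{28}$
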